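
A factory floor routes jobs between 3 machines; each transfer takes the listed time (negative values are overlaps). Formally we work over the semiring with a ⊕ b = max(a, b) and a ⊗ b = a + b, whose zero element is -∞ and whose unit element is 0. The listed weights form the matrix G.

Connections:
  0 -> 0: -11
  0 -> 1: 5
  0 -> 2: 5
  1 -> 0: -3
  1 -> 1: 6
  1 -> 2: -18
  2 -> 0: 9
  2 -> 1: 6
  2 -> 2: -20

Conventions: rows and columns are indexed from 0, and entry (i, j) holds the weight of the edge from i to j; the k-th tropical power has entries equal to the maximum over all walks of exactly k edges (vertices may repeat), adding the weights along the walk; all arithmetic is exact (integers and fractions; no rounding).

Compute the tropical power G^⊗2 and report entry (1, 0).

G^⊗2:
  [14, 11, -6]
  [3, 12, 2]
  [3, 14, 14]
Key observation: the optimum is the walk 1->1->0, with weight 6 + (-3) = 3.
Optimal value attained by: walk 1->1->0.
Answer: (G^⊗2)[1][0] = 3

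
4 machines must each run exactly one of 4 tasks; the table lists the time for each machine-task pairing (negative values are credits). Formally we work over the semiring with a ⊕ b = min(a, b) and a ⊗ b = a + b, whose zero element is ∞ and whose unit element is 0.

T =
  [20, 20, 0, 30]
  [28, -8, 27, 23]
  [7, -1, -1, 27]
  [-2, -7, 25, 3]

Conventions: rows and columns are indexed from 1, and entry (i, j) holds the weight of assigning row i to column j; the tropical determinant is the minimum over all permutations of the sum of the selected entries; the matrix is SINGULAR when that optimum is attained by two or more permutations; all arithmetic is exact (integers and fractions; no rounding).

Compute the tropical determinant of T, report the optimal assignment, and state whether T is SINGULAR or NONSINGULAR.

σ = (1, 2, 3, 4): 20 + (-8) + (-1) + 3 = 14
σ = (1, 2, 4, 3): 20 + (-8) + 27 + 25 = 64
σ = (1, 3, 2, 4): 20 + 27 + (-1) + 3 = 49
σ = (1, 3, 4, 2): 20 + 27 + 27 + (-7) = 67
σ = (1, 4, 2, 3): 20 + 23 + (-1) + 25 = 67
σ = (1, 4, 3, 2): 20 + 23 + (-1) + (-7) = 35
σ = (2, 1, 3, 4): 20 + 28 + (-1) + 3 = 50
σ = (2, 1, 4, 3): 20 + 28 + 27 + 25 = 100
σ = (2, 3, 1, 4): 20 + 27 + 7 + 3 = 57
σ = (2, 3, 4, 1): 20 + 27 + 27 + (-2) = 72
σ = (2, 4, 1, 3): 20 + 23 + 7 + 25 = 75
σ = (2, 4, 3, 1): 20 + 23 + (-1) + (-2) = 40
σ = (3, 1, 2, 4): 0 + 28 + (-1) + 3 = 30
σ = (3, 1, 4, 2): 0 + 28 + 27 + (-7) = 48
σ = (3, 2, 1, 4): 0 + (-8) + 7 + 3 = 2
σ = (3, 2, 4, 1): 0 + (-8) + 27 + (-2) = 17
σ = (3, 4, 1, 2): 0 + 23 + 7 + (-7) = 23
σ = (3, 4, 2, 1): 0 + 23 + (-1) + (-2) = 20
σ = (4, 1, 2, 3): 30 + 28 + (-1) + 25 = 82
σ = (4, 1, 3, 2): 30 + 28 + (-1) + (-7) = 50
σ = (4, 2, 1, 3): 30 + (-8) + 7 + 25 = 54
σ = (4, 2, 3, 1): 30 + (-8) + (-1) + (-2) = 19
σ = (4, 3, 1, 2): 30 + 27 + 7 + (-7) = 57
σ = (4, 3, 2, 1): 30 + 27 + (-1) + (-2) = 54
Optimal value attained by: σ = (3, 2, 1, 4).
Answer: det⊕(T) = 2; verdict: NONSINGULAR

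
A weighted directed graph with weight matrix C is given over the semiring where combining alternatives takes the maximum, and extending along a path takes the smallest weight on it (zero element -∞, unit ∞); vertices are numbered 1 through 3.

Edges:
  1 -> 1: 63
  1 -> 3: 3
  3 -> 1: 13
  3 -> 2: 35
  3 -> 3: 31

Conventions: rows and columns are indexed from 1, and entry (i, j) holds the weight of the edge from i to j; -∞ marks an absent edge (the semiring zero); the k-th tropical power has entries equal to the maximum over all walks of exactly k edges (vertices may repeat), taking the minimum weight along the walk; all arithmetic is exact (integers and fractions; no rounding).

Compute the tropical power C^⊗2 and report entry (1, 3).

C^⊗2:
  [63, 3, 3]
  [-∞, -∞, -∞]
  [13, 31, 31]
Key observation: the optimum is the walk 1->1->3, with weight 63 min 3 = 3.
Optimal value attained by: walk 1->1->3.
Answer: (C^⊗2)[1][3] = 3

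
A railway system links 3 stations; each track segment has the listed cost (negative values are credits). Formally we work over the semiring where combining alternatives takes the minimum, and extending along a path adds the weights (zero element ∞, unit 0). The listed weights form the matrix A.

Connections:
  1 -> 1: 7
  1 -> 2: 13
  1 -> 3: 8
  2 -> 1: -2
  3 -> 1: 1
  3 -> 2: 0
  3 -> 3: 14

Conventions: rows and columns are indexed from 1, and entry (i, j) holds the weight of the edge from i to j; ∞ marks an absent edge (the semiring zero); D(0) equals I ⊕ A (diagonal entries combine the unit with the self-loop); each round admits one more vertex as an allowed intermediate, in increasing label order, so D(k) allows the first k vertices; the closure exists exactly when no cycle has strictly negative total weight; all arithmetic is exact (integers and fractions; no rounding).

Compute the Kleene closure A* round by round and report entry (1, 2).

D(0):
  [0, 13, 8]
  [-2, 0, ∞]
  [1, 0, 0]
D(1):
  [0, 13, 8]
  [-2, 0, 6]
  [1, 0, 0]
D(2):
  [0, 13, 8]
  [-2, 0, 6]
  [-2, 0, 0]
D(3):
  [0, 8, 8]
  [-2, 0, 6]
  [-2, 0, 0]
Answer: A*[1][2] = 8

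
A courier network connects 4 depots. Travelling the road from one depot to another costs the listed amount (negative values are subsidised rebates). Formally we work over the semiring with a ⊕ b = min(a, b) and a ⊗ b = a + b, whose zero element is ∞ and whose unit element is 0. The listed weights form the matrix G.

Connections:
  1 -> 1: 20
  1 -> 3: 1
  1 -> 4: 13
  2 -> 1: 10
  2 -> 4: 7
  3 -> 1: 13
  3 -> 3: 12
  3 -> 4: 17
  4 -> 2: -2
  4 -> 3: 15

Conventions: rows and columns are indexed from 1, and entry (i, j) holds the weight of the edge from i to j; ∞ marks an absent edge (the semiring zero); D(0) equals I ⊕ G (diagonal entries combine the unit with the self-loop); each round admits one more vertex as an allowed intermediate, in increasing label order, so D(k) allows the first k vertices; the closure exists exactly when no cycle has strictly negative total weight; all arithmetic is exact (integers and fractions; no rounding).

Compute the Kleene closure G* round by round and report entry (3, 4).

D(0):
  [0, ∞, 1, 13]
  [10, 0, ∞, 7]
  [13, ∞, 0, 17]
  [∞, -2, 15, 0]
D(1):
  [0, ∞, 1, 13]
  [10, 0, 11, 7]
  [13, ∞, 0, 17]
  [∞, -2, 15, 0]
D(2):
  [0, ∞, 1, 13]
  [10, 0, 11, 7]
  [13, ∞, 0, 17]
  [8, -2, 9, 0]
D(3):
  [0, ∞, 1, 13]
  [10, 0, 11, 7]
  [13, ∞, 0, 17]
  [8, -2, 9, 0]
D(4):
  [0, 11, 1, 13]
  [10, 0, 11, 7]
  [13, 15, 0, 17]
  [8, -2, 9, 0]
Answer: G*[3][4] = 17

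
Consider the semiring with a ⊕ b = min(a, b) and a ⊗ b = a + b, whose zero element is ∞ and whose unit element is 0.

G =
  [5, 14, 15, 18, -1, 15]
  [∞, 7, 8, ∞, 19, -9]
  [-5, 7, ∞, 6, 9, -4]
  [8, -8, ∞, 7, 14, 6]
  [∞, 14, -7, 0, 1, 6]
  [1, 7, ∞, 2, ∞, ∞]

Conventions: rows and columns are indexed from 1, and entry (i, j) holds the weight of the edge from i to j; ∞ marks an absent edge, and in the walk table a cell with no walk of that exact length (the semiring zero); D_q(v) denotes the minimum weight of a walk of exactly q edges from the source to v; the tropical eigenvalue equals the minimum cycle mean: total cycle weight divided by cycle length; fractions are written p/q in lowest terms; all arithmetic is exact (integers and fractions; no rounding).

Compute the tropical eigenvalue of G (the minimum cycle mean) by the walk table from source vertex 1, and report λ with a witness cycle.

q=0: [0, ∞, ∞, ∞, ∞, ∞]
q=1: [5, 14, 15, 18, -1, 15]
q=2: [10, 10, -8, -1, 0, 5]
q=3: [-13, -9, -7, -2, 1, -12]
q=4: [-12, -10, -6, -10, -14, -18]
q=5: [-17, -18, -21, -16, -13, -19]
q=6: [-26, -24, -20, -17, -18, -27]
Optimal cycle mean attained by: cycle 2->6->4->2, total (-9) + 2 + (-8), length 3.
Answer: λ = -5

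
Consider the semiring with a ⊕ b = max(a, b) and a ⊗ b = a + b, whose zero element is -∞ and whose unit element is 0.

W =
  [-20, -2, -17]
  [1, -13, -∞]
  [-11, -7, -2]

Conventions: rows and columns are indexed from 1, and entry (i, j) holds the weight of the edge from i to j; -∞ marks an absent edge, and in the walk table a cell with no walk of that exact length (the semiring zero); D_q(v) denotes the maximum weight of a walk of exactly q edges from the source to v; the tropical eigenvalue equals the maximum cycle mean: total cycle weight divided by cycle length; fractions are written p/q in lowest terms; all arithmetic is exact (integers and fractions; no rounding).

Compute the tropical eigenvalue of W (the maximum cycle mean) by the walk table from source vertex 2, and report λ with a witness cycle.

q=0: [-∞, 0, -∞]
q=1: [1, -13, -∞]
q=2: [-12, -1, -16]
q=3: [0, -14, -18]
Optimal cycle mean attained by: cycle 1->2->1, total (-2) + 1, length 2.
Answer: λ = -1/2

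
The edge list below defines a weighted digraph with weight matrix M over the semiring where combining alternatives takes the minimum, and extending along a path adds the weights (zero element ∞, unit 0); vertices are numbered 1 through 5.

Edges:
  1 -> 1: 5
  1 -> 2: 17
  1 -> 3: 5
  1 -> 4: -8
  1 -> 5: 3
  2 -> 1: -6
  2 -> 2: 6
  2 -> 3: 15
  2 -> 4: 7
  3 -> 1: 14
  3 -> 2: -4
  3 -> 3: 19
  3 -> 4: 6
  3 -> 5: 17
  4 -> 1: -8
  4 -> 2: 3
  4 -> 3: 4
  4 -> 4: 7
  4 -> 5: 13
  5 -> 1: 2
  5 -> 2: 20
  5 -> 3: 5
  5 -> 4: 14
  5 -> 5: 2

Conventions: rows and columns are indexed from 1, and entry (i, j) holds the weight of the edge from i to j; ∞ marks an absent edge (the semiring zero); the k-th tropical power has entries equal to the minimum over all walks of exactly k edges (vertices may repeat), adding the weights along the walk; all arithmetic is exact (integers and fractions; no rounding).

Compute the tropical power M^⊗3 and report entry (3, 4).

M^⊗2:
  [-16, -5, -4, -3, 5]
  [-1, 10, -1, -14, -3]
  [-10, 2, 10, 3, 17]
  [-3, 0, -3, -16, -5]
  [4, 1, 7, -6, 4]
M^⊗3:
  [-11, -8, -11, -24, -13]
  [-22, -11, -10, -9, -1]
  [-5, 6, -5, -18, -7]
  [-24, -13, -12, -11, -3]
  [-14, -3, -2, -4, 6]
Key observation: the optimum is the walk 3->2->1->4, with weight (-4) + (-6) + (-8) = -18.
Optimal value attained by: walk 3->2->1->4.
Answer: (M^⊗3)[3][4] = -18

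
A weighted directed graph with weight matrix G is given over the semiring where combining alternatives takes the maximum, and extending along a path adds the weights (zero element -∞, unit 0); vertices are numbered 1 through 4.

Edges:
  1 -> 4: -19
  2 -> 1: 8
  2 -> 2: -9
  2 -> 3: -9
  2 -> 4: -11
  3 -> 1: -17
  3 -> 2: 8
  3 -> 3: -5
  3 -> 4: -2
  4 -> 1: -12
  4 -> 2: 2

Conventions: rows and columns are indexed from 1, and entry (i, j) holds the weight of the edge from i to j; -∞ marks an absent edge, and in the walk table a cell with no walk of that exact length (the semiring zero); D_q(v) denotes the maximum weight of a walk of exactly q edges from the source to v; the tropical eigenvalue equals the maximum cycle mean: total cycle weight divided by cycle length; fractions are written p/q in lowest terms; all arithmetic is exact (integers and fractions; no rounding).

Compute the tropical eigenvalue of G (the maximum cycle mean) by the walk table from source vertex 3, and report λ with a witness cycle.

q=0: [-∞, -∞, 0, -∞]
q=1: [-17, 8, -5, -2]
q=2: [16, 3, -1, -3]
q=3: [11, 7, -6, -3]
q=4: [15, 2, -2, -4]
Optimal cycle mean attained by: cycle 2->3->2, total (-9) + 8, length 2.
Answer: λ = -1/2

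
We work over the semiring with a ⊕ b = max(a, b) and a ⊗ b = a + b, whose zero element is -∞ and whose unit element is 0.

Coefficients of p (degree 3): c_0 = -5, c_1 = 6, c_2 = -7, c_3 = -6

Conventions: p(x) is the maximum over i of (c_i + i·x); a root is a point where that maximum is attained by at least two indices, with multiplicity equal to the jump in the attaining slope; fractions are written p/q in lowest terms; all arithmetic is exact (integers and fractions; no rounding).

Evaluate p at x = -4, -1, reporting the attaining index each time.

p(-4) = max(-5+0·(-4)=-5, 6+1·(-4)=2, -7+2·(-4)=-15, -6+3·(-4)=-18) = 2 (attained by i=1)
p(-1) = max(-5+0·(-1)=-5, 6+1·(-1)=5, -7+2·(-1)=-9, -6+3·(-1)=-9) = 5 (attained by i=1)
Answer: p(-4) = 2; p(-1) = 5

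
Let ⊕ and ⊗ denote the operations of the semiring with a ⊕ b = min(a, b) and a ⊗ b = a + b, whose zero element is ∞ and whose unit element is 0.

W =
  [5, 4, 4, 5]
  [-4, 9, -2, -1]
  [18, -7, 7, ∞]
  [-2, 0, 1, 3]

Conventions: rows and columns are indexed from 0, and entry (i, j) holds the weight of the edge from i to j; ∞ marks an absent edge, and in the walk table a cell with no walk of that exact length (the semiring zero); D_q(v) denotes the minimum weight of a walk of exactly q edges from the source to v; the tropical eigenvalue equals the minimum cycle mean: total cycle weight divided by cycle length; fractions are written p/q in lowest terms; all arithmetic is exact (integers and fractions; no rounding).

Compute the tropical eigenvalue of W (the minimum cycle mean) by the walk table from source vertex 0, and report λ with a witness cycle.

q=0: [0, ∞, ∞, ∞]
q=1: [5, 4, 4, 5]
q=2: [0, -3, 2, 3]
q=3: [-7, -5, -5, -4]
q=4: [-9, -12, -7, -6]
Optimal cycle mean attained by: cycle 1->2->1, total (-2) + (-7), length 2.
Answer: λ = -9/2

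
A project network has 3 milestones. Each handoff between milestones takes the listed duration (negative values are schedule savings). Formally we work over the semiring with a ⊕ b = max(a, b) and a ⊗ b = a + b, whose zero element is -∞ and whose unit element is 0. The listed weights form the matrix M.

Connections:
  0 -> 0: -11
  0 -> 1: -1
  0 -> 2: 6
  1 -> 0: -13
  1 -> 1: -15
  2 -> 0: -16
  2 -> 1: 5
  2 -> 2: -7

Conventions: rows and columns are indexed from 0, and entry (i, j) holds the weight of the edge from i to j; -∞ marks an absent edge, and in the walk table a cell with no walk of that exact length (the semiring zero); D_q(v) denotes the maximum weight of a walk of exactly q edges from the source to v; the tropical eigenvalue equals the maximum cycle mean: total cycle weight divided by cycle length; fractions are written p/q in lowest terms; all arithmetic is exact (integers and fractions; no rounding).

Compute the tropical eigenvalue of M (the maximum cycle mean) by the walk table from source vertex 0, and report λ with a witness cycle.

q=0: [0, -∞, -∞]
q=1: [-11, -1, 6]
q=2: [-10, 11, -1]
q=3: [-2, 4, -4]
Optimal cycle mean attained by: cycle 0->2->1->0, total 6 + 5 + (-13), length 3.
Answer: λ = -2/3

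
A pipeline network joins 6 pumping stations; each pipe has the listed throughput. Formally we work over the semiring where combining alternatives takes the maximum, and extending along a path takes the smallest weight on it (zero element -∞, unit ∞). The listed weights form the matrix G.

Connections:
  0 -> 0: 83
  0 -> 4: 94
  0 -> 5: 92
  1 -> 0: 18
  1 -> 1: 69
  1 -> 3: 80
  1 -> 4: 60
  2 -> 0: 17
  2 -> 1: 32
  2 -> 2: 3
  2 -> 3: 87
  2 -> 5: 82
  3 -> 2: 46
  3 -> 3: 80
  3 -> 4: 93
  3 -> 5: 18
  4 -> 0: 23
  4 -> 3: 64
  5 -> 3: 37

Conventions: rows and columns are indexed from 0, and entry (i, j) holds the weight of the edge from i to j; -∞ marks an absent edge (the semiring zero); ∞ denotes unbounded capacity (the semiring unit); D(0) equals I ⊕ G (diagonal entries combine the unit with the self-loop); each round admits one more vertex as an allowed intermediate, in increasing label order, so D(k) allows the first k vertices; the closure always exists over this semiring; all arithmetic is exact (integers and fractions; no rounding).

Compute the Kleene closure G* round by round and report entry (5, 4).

D(0):
  [∞, -∞, -∞, -∞, 94, 92]
  [18, ∞, -∞, 80, 60, -∞]
  [17, 32, ∞, 87, -∞, 82]
  [-∞, -∞, 46, ∞, 93, 18]
  [23, -∞, -∞, 64, ∞, -∞]
  [-∞, -∞, -∞, 37, -∞, ∞]
D(1):
  [∞, -∞, -∞, -∞, 94, 92]
  [18, ∞, -∞, 80, 60, 18]
  [17, 32, ∞, 87, 17, 82]
  [-∞, -∞, 46, ∞, 93, 18]
  [23, -∞, -∞, 64, ∞, 23]
  [-∞, -∞, -∞, 37, -∞, ∞]
D(2):
  [∞, -∞, -∞, -∞, 94, 92]
  [18, ∞, -∞, 80, 60, 18]
  [18, 32, ∞, 87, 32, 82]
  [-∞, -∞, 46, ∞, 93, 18]
  [23, -∞, -∞, 64, ∞, 23]
  [-∞, -∞, -∞, 37, -∞, ∞]
D(3):
  [∞, -∞, -∞, -∞, 94, 92]
  [18, ∞, -∞, 80, 60, 18]
  [18, 32, ∞, 87, 32, 82]
  [18, 32, 46, ∞, 93, 46]
  [23, -∞, -∞, 64, ∞, 23]
  [-∞, -∞, -∞, 37, -∞, ∞]
D(4):
  [∞, -∞, -∞, -∞, 94, 92]
  [18, ∞, 46, 80, 80, 46]
  [18, 32, ∞, 87, 87, 82]
  [18, 32, 46, ∞, 93, 46]
  [23, 32, 46, 64, ∞, 46]
  [18, 32, 37, 37, 37, ∞]
D(5):
  [∞, 32, 46, 64, 94, 92]
  [23, ∞, 46, 80, 80, 46]
  [23, 32, ∞, 87, 87, 82]
  [23, 32, 46, ∞, 93, 46]
  [23, 32, 46, 64, ∞, 46]
  [23, 32, 37, 37, 37, ∞]
D(6):
  [∞, 32, 46, 64, 94, 92]
  [23, ∞, 46, 80, 80, 46]
  [23, 32, ∞, 87, 87, 82]
  [23, 32, 46, ∞, 93, 46]
  [23, 32, 46, 64, ∞, 46]
  [23, 32, 37, 37, 37, ∞]
Answer: G*[5][4] = 37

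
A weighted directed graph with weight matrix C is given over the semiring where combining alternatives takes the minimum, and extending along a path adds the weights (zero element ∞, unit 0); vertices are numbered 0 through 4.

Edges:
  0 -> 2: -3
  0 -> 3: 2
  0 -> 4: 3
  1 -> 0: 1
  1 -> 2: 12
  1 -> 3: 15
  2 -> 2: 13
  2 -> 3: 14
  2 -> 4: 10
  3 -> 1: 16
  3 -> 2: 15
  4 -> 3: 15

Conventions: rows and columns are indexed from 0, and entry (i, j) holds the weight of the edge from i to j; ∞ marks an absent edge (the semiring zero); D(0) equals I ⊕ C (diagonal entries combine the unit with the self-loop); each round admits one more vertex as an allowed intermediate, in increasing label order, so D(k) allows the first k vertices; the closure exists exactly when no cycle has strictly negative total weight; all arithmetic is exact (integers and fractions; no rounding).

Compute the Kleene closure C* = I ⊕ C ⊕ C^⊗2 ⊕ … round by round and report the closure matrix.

D(0):
  [0, ∞, -3, 2, 3]
  [1, 0, 12, 15, ∞]
  [∞, ∞, 0, 14, 10]
  [∞, 16, 15, 0, ∞]
  [∞, ∞, ∞, 15, 0]
D(1):
  [0, ∞, -3, 2, 3]
  [1, 0, -2, 3, 4]
  [∞, ∞, 0, 14, 10]
  [∞, 16, 15, 0, ∞]
  [∞, ∞, ∞, 15, 0]
D(2):
  [0, ∞, -3, 2, 3]
  [1, 0, -2, 3, 4]
  [∞, ∞, 0, 14, 10]
  [17, 16, 14, 0, 20]
  [∞, ∞, ∞, 15, 0]
D(3):
  [0, ∞, -3, 2, 3]
  [1, 0, -2, 3, 4]
  [∞, ∞, 0, 14, 10]
  [17, 16, 14, 0, 20]
  [∞, ∞, ∞, 15, 0]
D(4):
  [0, 18, -3, 2, 3]
  [1, 0, -2, 3, 4]
  [31, 30, 0, 14, 10]
  [17, 16, 14, 0, 20]
  [32, 31, 29, 15, 0]
D(5):
  [0, 18, -3, 2, 3]
  [1, 0, -2, 3, 4]
  [31, 30, 0, 14, 10]
  [17, 16, 14, 0, 20]
  [32, 31, 29, 15, 0]
Answer: C* = [[0, 18, -3, 2, 3], [1, 0, -2, 3, 4], [31, 30, 0, 14, 10], [17, 16, 14, 0, 20], [32, 31, 29, 15, 0]]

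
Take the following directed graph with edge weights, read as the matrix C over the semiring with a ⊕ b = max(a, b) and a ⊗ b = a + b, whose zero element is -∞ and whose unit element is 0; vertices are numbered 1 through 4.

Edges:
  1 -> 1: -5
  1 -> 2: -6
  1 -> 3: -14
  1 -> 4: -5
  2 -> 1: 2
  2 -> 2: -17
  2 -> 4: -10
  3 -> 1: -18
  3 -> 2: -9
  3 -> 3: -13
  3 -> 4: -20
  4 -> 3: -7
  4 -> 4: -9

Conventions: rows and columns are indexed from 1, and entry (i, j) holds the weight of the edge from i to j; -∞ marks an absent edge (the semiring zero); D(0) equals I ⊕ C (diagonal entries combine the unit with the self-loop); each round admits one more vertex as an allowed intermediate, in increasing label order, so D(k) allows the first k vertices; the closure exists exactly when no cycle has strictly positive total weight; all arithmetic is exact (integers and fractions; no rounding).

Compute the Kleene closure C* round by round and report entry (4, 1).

D(0):
  [0, -6, -14, -5]
  [2, 0, -∞, -10]
  [-18, -9, 0, -20]
  [-∞, -∞, -7, 0]
D(1):
  [0, -6, -14, -5]
  [2, 0, -12, -3]
  [-18, -9, 0, -20]
  [-∞, -∞, -7, 0]
D(2):
  [0, -6, -14, -5]
  [2, 0, -12, -3]
  [-7, -9, 0, -12]
  [-∞, -∞, -7, 0]
D(3):
  [0, -6, -14, -5]
  [2, 0, -12, -3]
  [-7, -9, 0, -12]
  [-14, -16, -7, 0]
D(4):
  [0, -6, -12, -5]
  [2, 0, -10, -3]
  [-7, -9, 0, -12]
  [-14, -16, -7, 0]
Answer: C*[4][1] = -14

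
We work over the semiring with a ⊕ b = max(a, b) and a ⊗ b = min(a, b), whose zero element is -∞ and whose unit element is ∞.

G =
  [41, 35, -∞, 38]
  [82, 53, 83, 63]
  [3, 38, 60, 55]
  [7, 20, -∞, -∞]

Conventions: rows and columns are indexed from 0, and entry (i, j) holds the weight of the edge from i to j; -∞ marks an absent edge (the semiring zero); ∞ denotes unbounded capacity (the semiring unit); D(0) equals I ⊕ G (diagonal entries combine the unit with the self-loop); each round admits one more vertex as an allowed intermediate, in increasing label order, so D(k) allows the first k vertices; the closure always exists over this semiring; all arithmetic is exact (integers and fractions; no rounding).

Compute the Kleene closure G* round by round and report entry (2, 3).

D(0):
  [∞, 35, -∞, 38]
  [82, ∞, 83, 63]
  [3, 38, ∞, 55]
  [7, 20, -∞, ∞]
D(1):
  [∞, 35, -∞, 38]
  [82, ∞, 83, 63]
  [3, 38, ∞, 55]
  [7, 20, -∞, ∞]
D(2):
  [∞, 35, 35, 38]
  [82, ∞, 83, 63]
  [38, 38, ∞, 55]
  [20, 20, 20, ∞]
D(3):
  [∞, 35, 35, 38]
  [82, ∞, 83, 63]
  [38, 38, ∞, 55]
  [20, 20, 20, ∞]
D(4):
  [∞, 35, 35, 38]
  [82, ∞, 83, 63]
  [38, 38, ∞, 55]
  [20, 20, 20, ∞]
Answer: G*[2][3] = 55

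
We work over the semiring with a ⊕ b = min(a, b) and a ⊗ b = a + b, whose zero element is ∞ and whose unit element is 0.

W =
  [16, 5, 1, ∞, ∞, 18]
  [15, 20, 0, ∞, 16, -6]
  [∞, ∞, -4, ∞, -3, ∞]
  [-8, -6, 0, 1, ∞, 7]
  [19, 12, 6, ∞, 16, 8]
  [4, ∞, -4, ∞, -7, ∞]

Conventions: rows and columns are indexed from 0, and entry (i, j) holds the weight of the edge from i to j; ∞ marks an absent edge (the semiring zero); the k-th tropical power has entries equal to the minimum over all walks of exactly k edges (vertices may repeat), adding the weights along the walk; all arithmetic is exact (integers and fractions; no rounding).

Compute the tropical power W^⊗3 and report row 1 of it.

W^⊗2:
  [20, 21, -3, ∞, -2, -1]
  [-2, 20, -10, ∞, -13, 14]
  [16, 9, -8, ∞, -7, 5]
  [-7, -5, -7, 2, -3, -12]
  [12, 24, 2, ∞, 1, 6]
  [12, 5, -8, ∞, -7, 1]
W^⊗3:
  [3, 10, -7, ∞, -8, 6]
  [6, -1, -14, ∞, -13, -5]
  [9, 5, -12, ∞, -11, 1]
  [-8, -4, -16, 3, -19, -11]
  [10, 13, -2, ∞, -1, 9]
  [5, 5, -12, ∞, -11, -1]
Answer: row 1 of W^⊗3 = [6, -1, -14, ∞, -13, -5]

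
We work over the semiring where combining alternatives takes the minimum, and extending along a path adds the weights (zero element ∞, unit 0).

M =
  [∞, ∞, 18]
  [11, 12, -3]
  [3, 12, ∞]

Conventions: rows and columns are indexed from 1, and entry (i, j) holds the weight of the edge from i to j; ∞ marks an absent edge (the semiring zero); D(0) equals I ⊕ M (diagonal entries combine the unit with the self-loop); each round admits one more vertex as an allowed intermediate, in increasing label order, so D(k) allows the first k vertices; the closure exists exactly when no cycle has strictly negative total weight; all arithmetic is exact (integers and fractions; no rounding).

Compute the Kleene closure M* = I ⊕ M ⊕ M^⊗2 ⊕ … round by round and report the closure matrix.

D(0):
  [0, ∞, 18]
  [11, 0, -3]
  [3, 12, 0]
D(1):
  [0, ∞, 18]
  [11, 0, -3]
  [3, 12, 0]
D(2):
  [0, ∞, 18]
  [11, 0, -3]
  [3, 12, 0]
D(3):
  [0, 30, 18]
  [0, 0, -3]
  [3, 12, 0]
Answer: M* = [[0, 30, 18], [0, 0, -3], [3, 12, 0]]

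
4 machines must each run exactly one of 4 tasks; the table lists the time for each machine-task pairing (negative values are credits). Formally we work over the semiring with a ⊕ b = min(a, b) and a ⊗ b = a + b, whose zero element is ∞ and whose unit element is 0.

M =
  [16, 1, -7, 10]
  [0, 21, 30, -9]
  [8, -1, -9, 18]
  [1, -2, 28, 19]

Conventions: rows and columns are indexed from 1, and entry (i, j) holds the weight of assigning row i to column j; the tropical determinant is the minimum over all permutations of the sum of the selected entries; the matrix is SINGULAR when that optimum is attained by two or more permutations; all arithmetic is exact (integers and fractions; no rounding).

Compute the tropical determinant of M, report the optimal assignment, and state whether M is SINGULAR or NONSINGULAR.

σ = (1, 2, 3, 4): 16 + 21 + (-9) + 19 = 47
σ = (1, 2, 4, 3): 16 + 21 + 18 + 28 = 83
σ = (1, 3, 2, 4): 16 + 30 + (-1) + 19 = 64
σ = (1, 3, 4, 2): 16 + 30 + 18 + (-2) = 62
σ = (1, 4, 2, 3): 16 + (-9) + (-1) + 28 = 34
σ = (1, 4, 3, 2): 16 + (-9) + (-9) + (-2) = -4
σ = (2, 1, 3, 4): 1 + 0 + (-9) + 19 = 11
σ = (2, 1, 4, 3): 1 + 0 + 18 + 28 = 47
σ = (2, 3, 1, 4): 1 + 30 + 8 + 19 = 58
σ = (2, 3, 4, 1): 1 + 30 + 18 + 1 = 50
σ = (2, 4, 1, 3): 1 + (-9) + 8 + 28 = 28
σ = (2, 4, 3, 1): 1 + (-9) + (-9) + 1 = -16
σ = (3, 1, 2, 4): (-7) + 0 + (-1) + 19 = 11
σ = (3, 1, 4, 2): (-7) + 0 + 18 + (-2) = 9
σ = (3, 2, 1, 4): (-7) + 21 + 8 + 19 = 41
σ = (3, 2, 4, 1): (-7) + 21 + 18 + 1 = 33
σ = (3, 4, 1, 2): (-7) + (-9) + 8 + (-2) = -10
σ = (3, 4, 2, 1): (-7) + (-9) + (-1) + 1 = -16
σ = (4, 1, 2, 3): 10 + 0 + (-1) + 28 = 37
σ = (4, 1, 3, 2): 10 + 0 + (-9) + (-2) = -1
σ = (4, 2, 1, 3): 10 + 21 + 8 + 28 = 67
σ = (4, 2, 3, 1): 10 + 21 + (-9) + 1 = 23
σ = (4, 3, 1, 2): 10 + 30 + 8 + (-2) = 46
σ = (4, 3, 2, 1): 10 + 30 + (-1) + 1 = 40
Optimal value attained by: σ = (2, 4, 3, 1).
Answer: det⊕(M) = -16; verdict: SINGULAR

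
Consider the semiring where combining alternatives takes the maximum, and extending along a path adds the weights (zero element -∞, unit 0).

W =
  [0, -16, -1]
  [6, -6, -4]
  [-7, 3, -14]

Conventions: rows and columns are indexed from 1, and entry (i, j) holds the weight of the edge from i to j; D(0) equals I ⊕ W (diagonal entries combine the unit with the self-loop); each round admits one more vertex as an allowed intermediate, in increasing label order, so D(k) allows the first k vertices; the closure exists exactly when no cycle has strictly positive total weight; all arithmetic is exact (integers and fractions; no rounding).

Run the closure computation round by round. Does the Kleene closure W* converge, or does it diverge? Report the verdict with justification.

D(0):
  [0, -16, -1]
  [6, 0, -4]
  [-7, 3, 0]
D(1):
  [0, -16, -1]
  [6, 0, 5]
  [-7, 3, 0]
Detection: at round 2, diagonal entry (3, 3) turns strictly positive.
Key observation: the cycle 3->2->1->3 has total weight 3 + 6 + (-1), which is strictly positive.
Answer: DIVERGES — positive cycle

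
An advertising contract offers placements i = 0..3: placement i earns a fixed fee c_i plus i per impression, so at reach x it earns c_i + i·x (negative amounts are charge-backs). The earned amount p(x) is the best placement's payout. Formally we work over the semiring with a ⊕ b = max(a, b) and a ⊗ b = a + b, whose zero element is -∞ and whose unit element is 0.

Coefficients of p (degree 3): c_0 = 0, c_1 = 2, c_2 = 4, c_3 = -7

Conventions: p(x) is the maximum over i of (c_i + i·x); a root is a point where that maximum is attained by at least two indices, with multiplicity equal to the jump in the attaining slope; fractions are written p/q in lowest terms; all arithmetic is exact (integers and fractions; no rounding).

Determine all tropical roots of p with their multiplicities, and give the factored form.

hull edge (i=0, c=0) to (i=2, c=4): slope 2, span 2
hull edge (i=2, c=4) to (i=3, c=-7): slope -11, span 1
Factored form: p(x) = -7 ⊗ (x ⊕ (-2)) ⊗ (x ⊕ (-2)) ⊗ (x ⊕ 11)
Answer: roots = -2 (mult 2), 11 (mult 1)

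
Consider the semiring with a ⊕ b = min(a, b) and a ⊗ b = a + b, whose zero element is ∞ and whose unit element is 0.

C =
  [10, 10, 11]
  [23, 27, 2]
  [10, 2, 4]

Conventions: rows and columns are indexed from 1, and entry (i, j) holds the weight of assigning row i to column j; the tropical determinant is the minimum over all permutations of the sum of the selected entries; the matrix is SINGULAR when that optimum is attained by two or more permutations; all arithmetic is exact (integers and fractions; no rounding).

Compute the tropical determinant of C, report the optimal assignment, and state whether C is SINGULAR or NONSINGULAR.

σ = (1, 2, 3): 10 + 27 + 4 = 41
σ = (1, 3, 2): 10 + 2 + 2 = 14
σ = (2, 1, 3): 10 + 23 + 4 = 37
σ = (2, 3, 1): 10 + 2 + 10 = 22
σ = (3, 1, 2): 11 + 23 + 2 = 36
σ = (3, 2, 1): 11 + 27 + 10 = 48
Optimal value attained by: σ = (1, 3, 2).
Answer: det⊕(C) = 14; verdict: NONSINGULAR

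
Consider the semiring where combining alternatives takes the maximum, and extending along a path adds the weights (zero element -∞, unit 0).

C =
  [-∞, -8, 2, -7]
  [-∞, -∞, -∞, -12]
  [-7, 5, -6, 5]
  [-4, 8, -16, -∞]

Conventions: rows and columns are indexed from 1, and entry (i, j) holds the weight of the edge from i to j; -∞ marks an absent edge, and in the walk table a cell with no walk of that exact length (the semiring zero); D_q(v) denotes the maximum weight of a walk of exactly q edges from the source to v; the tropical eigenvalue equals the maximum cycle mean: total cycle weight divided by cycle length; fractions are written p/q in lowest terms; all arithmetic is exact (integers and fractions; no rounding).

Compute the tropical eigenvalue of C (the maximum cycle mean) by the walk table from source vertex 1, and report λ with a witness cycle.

q=0: [0, -∞, -∞, -∞]
q=1: [-∞, -8, 2, -7]
q=2: [-5, 7, -4, 7]
q=3: [3, 15, -3, 1]
q=4: [-3, 9, 5, 3]
Optimal cycle mean attained by: cycle 1->3->4->1, total 2 + 5 + (-4), length 3.
Answer: λ = 1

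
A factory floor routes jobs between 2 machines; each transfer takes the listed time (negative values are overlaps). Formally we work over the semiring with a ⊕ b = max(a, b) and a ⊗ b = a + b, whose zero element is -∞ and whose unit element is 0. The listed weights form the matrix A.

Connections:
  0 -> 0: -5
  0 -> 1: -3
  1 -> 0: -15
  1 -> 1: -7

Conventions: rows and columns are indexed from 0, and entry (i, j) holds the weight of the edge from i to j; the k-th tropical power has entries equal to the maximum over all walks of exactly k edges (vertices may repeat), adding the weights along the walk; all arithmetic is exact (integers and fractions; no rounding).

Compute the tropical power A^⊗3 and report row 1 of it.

A^⊗2:
  [-10, -8]
  [-20, -14]
A^⊗3:
  [-15, -13]
  [-25, -21]
Answer: row 1 of A^⊗3 = [-25, -21]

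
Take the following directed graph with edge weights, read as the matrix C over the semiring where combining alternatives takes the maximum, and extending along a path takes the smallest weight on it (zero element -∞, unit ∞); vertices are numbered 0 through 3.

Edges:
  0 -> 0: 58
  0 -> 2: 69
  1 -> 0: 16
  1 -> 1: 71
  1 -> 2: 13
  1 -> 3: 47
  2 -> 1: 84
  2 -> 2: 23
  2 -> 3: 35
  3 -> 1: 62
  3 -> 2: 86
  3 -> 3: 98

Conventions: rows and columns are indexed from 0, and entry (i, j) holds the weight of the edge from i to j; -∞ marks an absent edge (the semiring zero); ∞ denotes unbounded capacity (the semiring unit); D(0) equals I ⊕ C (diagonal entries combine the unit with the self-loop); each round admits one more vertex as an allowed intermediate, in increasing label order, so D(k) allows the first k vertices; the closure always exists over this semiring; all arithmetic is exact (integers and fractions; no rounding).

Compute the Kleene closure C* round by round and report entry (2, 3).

D(0):
  [∞, -∞, 69, -∞]
  [16, ∞, 13, 47]
  [-∞, 84, ∞, 35]
  [-∞, 62, 86, ∞]
D(1):
  [∞, -∞, 69, -∞]
  [16, ∞, 16, 47]
  [-∞, 84, ∞, 35]
  [-∞, 62, 86, ∞]
D(2):
  [∞, -∞, 69, -∞]
  [16, ∞, 16, 47]
  [16, 84, ∞, 47]
  [16, 62, 86, ∞]
D(3):
  [∞, 69, 69, 47]
  [16, ∞, 16, 47]
  [16, 84, ∞, 47]
  [16, 84, 86, ∞]
D(4):
  [∞, 69, 69, 47]
  [16, ∞, 47, 47]
  [16, 84, ∞, 47]
  [16, 84, 86, ∞]
Answer: C*[2][3] = 47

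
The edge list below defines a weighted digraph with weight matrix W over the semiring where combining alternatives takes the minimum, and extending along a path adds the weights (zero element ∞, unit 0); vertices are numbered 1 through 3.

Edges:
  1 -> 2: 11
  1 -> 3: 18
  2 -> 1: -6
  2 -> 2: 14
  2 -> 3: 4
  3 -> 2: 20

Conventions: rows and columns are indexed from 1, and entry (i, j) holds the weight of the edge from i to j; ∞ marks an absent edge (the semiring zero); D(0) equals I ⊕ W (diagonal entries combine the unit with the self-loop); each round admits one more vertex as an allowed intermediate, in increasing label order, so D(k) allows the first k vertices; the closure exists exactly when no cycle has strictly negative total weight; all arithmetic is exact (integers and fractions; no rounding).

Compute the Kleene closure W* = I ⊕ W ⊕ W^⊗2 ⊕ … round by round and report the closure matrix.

D(0):
  [0, 11, 18]
  [-6, 0, 4]
  [∞, 20, 0]
D(1):
  [0, 11, 18]
  [-6, 0, 4]
  [∞, 20, 0]
D(2):
  [0, 11, 15]
  [-6, 0, 4]
  [14, 20, 0]
D(3):
  [0, 11, 15]
  [-6, 0, 4]
  [14, 20, 0]
Answer: W* = [[0, 11, 15], [-6, 0, 4], [14, 20, 0]]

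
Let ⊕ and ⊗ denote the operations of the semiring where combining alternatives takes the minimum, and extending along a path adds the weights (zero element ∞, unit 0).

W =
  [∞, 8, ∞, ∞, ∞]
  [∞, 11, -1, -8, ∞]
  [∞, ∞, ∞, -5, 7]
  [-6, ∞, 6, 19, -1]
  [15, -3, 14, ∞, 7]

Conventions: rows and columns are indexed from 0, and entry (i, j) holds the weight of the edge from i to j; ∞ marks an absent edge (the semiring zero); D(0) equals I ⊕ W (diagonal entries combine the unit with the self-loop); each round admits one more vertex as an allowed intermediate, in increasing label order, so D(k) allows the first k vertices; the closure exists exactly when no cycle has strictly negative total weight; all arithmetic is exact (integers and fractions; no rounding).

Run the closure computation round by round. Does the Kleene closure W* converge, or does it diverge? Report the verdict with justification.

D(0):
  [0, 8, ∞, ∞, ∞]
  [∞, 0, -1, -8, ∞]
  [∞, ∞, 0, -5, 7]
  [-6, ∞, 6, 0, -1]
  [15, -3, 14, ∞, 0]
D(1):
  [0, 8, ∞, ∞, ∞]
  [∞, 0, -1, -8, ∞]
  [∞, ∞, 0, -5, 7]
  [-6, 2, 6, 0, -1]
  [15, -3, 14, ∞, 0]
Detection: at round 2, diagonal entry (3, 3) turns strictly negative.
Key observation: the cycle 3->0->1->3 has total weight (-6) + 8 + (-8), which is strictly negative.
Answer: DIVERGES — negative cycle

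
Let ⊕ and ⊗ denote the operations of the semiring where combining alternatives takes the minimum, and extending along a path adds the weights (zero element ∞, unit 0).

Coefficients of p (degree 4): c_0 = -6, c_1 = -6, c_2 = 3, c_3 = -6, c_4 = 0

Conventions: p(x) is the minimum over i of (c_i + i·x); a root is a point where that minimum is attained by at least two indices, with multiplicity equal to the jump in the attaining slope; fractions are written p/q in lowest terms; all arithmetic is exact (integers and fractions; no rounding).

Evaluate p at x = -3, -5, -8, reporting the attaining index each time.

p(-3) = min(-6+0·(-3)=-6, -6+1·(-3)=-9, 3+2·(-3)=-3, -6+3·(-3)=-15, 0+4·(-3)=-12) = -15 (attained by i=3)
p(-5) = min(-6+0·(-5)=-6, -6+1·(-5)=-11, 3+2·(-5)=-7, -6+3·(-5)=-21, 0+4·(-5)=-20) = -21 (attained by i=3)
p(-8) = min(-6+0·(-8)=-6, -6+1·(-8)=-14, 3+2·(-8)=-13, -6+3·(-8)=-30, 0+4·(-8)=-32) = -32 (attained by i=4)
Answer: p(-3) = -15; p(-5) = -21; p(-8) = -32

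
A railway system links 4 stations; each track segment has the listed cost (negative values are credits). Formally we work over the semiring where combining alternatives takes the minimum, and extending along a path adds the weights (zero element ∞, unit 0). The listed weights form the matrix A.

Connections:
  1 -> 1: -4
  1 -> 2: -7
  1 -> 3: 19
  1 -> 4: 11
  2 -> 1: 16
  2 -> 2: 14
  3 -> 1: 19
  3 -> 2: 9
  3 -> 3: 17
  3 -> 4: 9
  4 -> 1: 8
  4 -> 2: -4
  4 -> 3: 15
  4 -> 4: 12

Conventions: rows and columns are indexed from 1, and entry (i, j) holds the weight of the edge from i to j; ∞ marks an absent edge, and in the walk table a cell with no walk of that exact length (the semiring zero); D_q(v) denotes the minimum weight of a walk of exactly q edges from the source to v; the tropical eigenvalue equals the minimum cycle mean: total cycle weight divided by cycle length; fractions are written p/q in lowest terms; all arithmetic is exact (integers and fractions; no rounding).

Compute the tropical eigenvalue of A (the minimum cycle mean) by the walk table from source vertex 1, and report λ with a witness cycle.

q=0: [0, ∞, ∞, ∞]
q=1: [-4, -7, 19, 11]
q=2: [-8, -11, 15, 7]
q=3: [-12, -15, 11, 3]
q=4: [-16, -19, 7, -1]
Optimal cycle mean attained by: cycle 1->1, total (-4), length 1.
Answer: λ = -4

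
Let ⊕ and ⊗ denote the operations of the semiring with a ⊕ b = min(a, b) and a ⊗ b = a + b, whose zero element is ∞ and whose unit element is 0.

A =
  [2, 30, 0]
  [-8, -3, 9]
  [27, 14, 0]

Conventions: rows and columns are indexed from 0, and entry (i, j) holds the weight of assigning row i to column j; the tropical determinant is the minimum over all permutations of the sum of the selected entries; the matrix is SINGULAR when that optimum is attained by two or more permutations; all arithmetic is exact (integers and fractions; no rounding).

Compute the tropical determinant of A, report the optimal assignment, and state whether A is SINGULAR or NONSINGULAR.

σ = (0, 1, 2): 2 + (-3) + 0 = -1
σ = (0, 2, 1): 2 + 9 + 14 = 25
σ = (1, 0, 2): 30 + (-8) + 0 = 22
σ = (1, 2, 0): 30 + 9 + 27 = 66
σ = (2, 0, 1): 0 + (-8) + 14 = 6
σ = (2, 1, 0): 0 + (-3) + 27 = 24
Optimal value attained by: σ = (0, 1, 2).
Answer: det⊕(A) = -1; verdict: NONSINGULAR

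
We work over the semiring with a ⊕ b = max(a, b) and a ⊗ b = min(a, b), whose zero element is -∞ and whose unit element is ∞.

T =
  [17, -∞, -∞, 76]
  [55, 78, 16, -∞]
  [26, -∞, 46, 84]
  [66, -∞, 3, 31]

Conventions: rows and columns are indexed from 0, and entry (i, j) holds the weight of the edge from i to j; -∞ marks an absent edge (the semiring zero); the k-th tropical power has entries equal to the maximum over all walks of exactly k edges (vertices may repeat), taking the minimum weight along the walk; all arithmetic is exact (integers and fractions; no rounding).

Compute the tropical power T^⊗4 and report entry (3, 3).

T^⊗2:
  [66, -∞, 3, 31]
  [55, 78, 16, 55]
  [66, -∞, 46, 46]
  [31, -∞, 3, 66]
T^⊗3:
  [31, -∞, 3, 66]
  [55, 78, 16, 55]
  [46, -∞, 46, 66]
  [66, -∞, 3, 31]
T^⊗4:
  [66, -∞, 3, 31]
  [55, 78, 16, 55]
  [66, -∞, 46, 46]
  [31, -∞, 3, 66]
Key observation: the optimum is the walk 3->0->3->0->3, with weight 66 min 76 min 66 min 76 = 66.
Optimal value attained by: walk 3->0->3->0->3.
Answer: (T^⊗4)[3][3] = 66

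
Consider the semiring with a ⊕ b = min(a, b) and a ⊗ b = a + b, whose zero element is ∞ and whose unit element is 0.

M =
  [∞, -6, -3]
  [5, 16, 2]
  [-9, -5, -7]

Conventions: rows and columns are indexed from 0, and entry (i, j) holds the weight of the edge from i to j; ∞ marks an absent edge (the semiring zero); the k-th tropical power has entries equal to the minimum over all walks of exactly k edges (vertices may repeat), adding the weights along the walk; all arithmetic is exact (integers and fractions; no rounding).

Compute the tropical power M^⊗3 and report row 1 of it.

M^⊗2:
  [-12, -8, -10]
  [-7, -3, -5]
  [-16, -15, -14]
M^⊗3:
  [-19, -18, -17]
  [-14, -13, -12]
  [-23, -22, -21]
Answer: row 1 of M^⊗3 = [-14, -13, -12]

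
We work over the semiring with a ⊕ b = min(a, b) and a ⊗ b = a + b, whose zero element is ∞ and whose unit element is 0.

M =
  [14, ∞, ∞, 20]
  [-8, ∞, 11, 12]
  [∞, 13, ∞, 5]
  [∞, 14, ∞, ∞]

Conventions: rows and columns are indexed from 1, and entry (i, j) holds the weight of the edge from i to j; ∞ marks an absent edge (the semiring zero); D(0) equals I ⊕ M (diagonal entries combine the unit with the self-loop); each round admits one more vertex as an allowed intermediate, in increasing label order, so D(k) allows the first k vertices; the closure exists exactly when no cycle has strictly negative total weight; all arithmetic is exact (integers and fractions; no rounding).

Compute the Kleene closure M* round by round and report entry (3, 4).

D(0):
  [0, ∞, ∞, 20]
  [-8, 0, 11, 12]
  [∞, 13, 0, 5]
  [∞, 14, ∞, 0]
D(1):
  [0, ∞, ∞, 20]
  [-8, 0, 11, 12]
  [∞, 13, 0, 5]
  [∞, 14, ∞, 0]
D(2):
  [0, ∞, ∞, 20]
  [-8, 0, 11, 12]
  [5, 13, 0, 5]
  [6, 14, 25, 0]
D(3):
  [0, ∞, ∞, 20]
  [-8, 0, 11, 12]
  [5, 13, 0, 5]
  [6, 14, 25, 0]
D(4):
  [0, 34, 45, 20]
  [-8, 0, 11, 12]
  [5, 13, 0, 5]
  [6, 14, 25, 0]
Answer: M*[3][4] = 5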